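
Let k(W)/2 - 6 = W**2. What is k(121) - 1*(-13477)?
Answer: 42771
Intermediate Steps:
k(W) = 12 + 2*W**2
k(121) - 1*(-13477) = (12 + 2*121**2) - 1*(-13477) = (12 + 2*14641) + 13477 = (12 + 29282) + 13477 = 29294 + 13477 = 42771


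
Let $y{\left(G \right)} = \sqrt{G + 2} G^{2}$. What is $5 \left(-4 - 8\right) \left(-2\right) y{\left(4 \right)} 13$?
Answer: $24960 \sqrt{6} \approx 61139.0$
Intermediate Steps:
$y{\left(G \right)} = G^{2} \sqrt{2 + G}$ ($y{\left(G \right)} = \sqrt{2 + G} G^{2} = G^{2} \sqrt{2 + G}$)
$5 \left(-4 - 8\right) \left(-2\right) y{\left(4 \right)} 13 = 5 \left(-4 - 8\right) \left(-2\right) 4^{2} \sqrt{2 + 4} \cdot 13 = 5 \left(-4 - 8\right) \left(-2\right) 16 \sqrt{6} \cdot 13 = 5 \left(-12\right) \left(-2\right) 16 \sqrt{6} \cdot 13 = \left(-60\right) \left(-2\right) 16 \sqrt{6} \cdot 13 = 120 \cdot 16 \sqrt{6} \cdot 13 = 1920 \sqrt{6} \cdot 13 = 24960 \sqrt{6}$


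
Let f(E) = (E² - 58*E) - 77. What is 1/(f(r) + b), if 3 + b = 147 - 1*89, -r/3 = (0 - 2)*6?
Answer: -1/814 ≈ -0.0012285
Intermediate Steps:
r = 36 (r = -3*(0 - 2)*6 = -(-6)*6 = -3*(-12) = 36)
f(E) = -77 + E² - 58*E
b = 55 (b = -3 + (147 - 1*89) = -3 + (147 - 89) = -3 + 58 = 55)
1/(f(r) + b) = 1/((-77 + 36² - 58*36) + 55) = 1/((-77 + 1296 - 2088) + 55) = 1/(-869 + 55) = 1/(-814) = -1/814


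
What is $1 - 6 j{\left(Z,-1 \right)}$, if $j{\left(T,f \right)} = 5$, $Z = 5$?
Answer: $-29$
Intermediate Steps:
$1 - 6 j{\left(Z,-1 \right)} = 1 - 30 = -29$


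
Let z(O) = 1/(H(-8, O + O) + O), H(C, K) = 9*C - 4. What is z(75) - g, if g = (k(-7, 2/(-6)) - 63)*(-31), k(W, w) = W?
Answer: -2171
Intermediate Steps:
H(C, K) = -4 + 9*C
z(O) = 1/(-76 + O) (z(O) = 1/((-4 + 9*(-8)) + O) = 1/((-4 - 72) + O) = 1/(-76 + O))
g = 2170 (g = (-7 - 63)*(-31) = -70*(-31) = 2170)
z(75) - g = 1/(-76 + 75) - 1*2170 = 1/(-1) - 2170 = -1 - 2170 = -2171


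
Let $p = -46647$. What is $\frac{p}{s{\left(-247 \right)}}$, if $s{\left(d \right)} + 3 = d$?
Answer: $\frac{46647}{250} \approx 186.59$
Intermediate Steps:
$s{\left(d \right)} = -3 + d$
$\frac{p}{s{\left(-247 \right)}} = - \frac{46647}{-3 - 247} = - \frac{46647}{-250} = \left(-46647\right) \left(- \frac{1}{250}\right) = \frac{46647}{250}$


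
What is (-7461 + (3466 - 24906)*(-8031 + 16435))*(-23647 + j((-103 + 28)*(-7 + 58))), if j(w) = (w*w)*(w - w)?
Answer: 4260934508987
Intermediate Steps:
j(w) = 0 (j(w) = w²*0 = 0)
(-7461 + (3466 - 24906)*(-8031 + 16435))*(-23647 + j((-103 + 28)*(-7 + 58))) = (-7461 + (3466 - 24906)*(-8031 + 16435))*(-23647 + 0) = (-7461 - 21440*8404)*(-23647) = (-7461 - 180181760)*(-23647) = -180189221*(-23647) = 4260934508987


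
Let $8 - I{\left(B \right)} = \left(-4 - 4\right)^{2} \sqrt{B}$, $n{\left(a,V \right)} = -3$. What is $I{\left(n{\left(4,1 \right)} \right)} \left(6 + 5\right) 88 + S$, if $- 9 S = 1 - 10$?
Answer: $7745 - 61952 i \sqrt{3} \approx 7745.0 - 1.073 \cdot 10^{5} i$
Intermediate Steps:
$I{\left(B \right)} = 8 - 64 \sqrt{B}$ ($I{\left(B \right)} = 8 - \left(-4 - 4\right)^{2} \sqrt{B} = 8 - \left(-8\right)^{2} \sqrt{B} = 8 - 64 \sqrt{B}$)
$S = 1$ ($S = - \frac{1 - 10}{9} = \left(- \frac{1}{9}\right) \left(-9\right) = 1$)
$I{\left(n{\left(4,1 \right)} \right)} \left(6 + 5\right) 88 + S = \left(8 - 64 \sqrt{-3}\right) \left(6 + 5\right) 88 + 1 = \left(8 - 64 i \sqrt{3}\right) 11 \cdot 88 + 1 = \left(88 - 704 i \sqrt{3}\right) 88 + 1 = \left(7744 - 61952 i \sqrt{3}\right) + 1 = 7745 - 61952 i \sqrt{3}$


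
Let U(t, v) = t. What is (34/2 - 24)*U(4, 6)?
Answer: -28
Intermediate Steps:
(34/2 - 24)*U(4, 6) = (34/2 - 24)*4 = (34*(½) - 24)*4 = (17 - 24)*4 = -7*4 = -28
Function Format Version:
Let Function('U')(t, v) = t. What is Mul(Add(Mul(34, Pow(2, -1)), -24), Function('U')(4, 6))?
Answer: -28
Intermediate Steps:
Mul(Add(Mul(34, Pow(2, -1)), -24), Function('U')(4, 6)) = Mul(Add(Mul(34, Pow(2, -1)), -24), 4) = Mul(Add(Mul(34, Rational(1, 2)), -24), 4) = Mul(Add(17, -24), 4) = Mul(-7, 4) = -28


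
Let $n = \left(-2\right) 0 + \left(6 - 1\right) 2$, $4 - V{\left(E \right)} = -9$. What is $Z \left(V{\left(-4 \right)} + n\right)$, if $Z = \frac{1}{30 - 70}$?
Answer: $- \frac{23}{40} \approx -0.575$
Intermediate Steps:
$V{\left(E \right)} = 13$ ($V{\left(E \right)} = 4 - -9 = 4 + 9 = 13$)
$Z = - \frac{1}{40}$ ($Z = \frac{1}{-40} = - \frac{1}{40} \approx -0.025$)
$n = 10$ ($n = 0 + \left(6 - 1\right) 2 = 0 + 5 \cdot 2 = 0 + 10 = 10$)
$Z \left(V{\left(-4 \right)} + n\right) = - \frac{13 + 10}{40} = \left(- \frac{1}{40}\right) 23 = - \frac{23}{40}$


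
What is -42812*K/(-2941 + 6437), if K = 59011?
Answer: -631594733/874 ≈ -7.2265e+5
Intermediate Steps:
-42812*K/(-2941 + 6437) = -42812*59011/(-2941 + 6437) = -42812/(3496*(1/59011)) = -42812/3496/59011 = -42812*59011/3496 = -631594733/874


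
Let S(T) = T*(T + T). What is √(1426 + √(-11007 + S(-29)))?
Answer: √(1426 + 5*I*√373) ≈ 37.784 + 1.2779*I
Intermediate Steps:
S(T) = 2*T² (S(T) = T*(2*T) = 2*T²)
√(1426 + √(-11007 + S(-29))) = √(1426 + √(-11007 + 2*(-29)²)) = √(1426 + √(-11007 + 2*841)) = √(1426 + √(-11007 + 1682)) = √(1426 + √(-9325)) = √(1426 + 5*I*√373)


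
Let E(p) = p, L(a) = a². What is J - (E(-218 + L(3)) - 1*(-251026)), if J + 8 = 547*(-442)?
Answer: -492599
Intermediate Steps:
J = -241782 (J = -8 + 547*(-442) = -8 - 241774 = -241782)
J - (E(-218 + L(3)) - 1*(-251026)) = -241782 - ((-218 + 3²) - 1*(-251026)) = -241782 - ((-218 + 9) + 251026) = -241782 - (-209 + 251026) = -241782 - 1*250817 = -241782 - 250817 = -492599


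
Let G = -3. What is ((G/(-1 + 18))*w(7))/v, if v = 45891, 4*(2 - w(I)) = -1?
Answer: -3/346732 ≈ -8.6522e-6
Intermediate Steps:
w(I) = 9/4 (w(I) = 2 - ¼*(-1) = 2 + ¼ = 9/4)
((G/(-1 + 18))*w(7))/v = (-3/(-1 + 18)*(9/4))/45891 = (-3/17*(9/4))*(1/45891) = (-3*1/17*(9/4))*(1/45891) = -3/17*9/4*(1/45891) = -27/68*1/45891 = -3/346732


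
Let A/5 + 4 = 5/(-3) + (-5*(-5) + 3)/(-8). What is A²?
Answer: 75625/36 ≈ 2100.7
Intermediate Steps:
A = -275/6 (A = -20 + 5*(5/(-3) + (-5*(-5) + 3)/(-8)) = -20 + 5*(5*(-⅓) + (25 + 3)*(-⅛)) = -20 + 5*(-5/3 + 28*(-⅛)) = -20 + 5*(-5/3 - 7/2) = -20 + 5*(-31/6) = -20 - 155/6 = -275/6 ≈ -45.833)
A² = (-275/6)² = 75625/36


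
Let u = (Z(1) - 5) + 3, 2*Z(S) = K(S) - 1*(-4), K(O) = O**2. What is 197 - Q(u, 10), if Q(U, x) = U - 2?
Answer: 397/2 ≈ 198.50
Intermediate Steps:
Z(S) = 2 + S**2/2 (Z(S) = (S**2 - 1*(-4))/2 = (S**2 + 4)/2 = (4 + S**2)/2 = 2 + S**2/2)
u = 1/2 (u = ((2 + (1/2)*1**2) - 5) + 3 = ((2 + (1/2)*1) - 5) + 3 = ((2 + 1/2) - 5) + 3 = (5/2 - 5) + 3 = -5/2 + 3 = 1/2 ≈ 0.50000)
Q(U, x) = -2 + U
197 - Q(u, 10) = 197 - (-2 + 1/2) = 197 - 1*(-3/2) = 197 + 3/2 = 397/2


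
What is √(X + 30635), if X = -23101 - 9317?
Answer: I*√1783 ≈ 42.226*I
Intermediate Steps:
X = -32418
√(X + 30635) = √(-32418 + 30635) = √(-1783) = I*√1783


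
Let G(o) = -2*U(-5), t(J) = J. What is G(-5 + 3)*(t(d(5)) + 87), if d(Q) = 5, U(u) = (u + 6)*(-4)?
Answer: 736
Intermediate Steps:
U(u) = -24 - 4*u (U(u) = (6 + u)*(-4) = -24 - 4*u)
G(o) = 8 (G(o) = -2*(-24 - 4*(-5)) = -2*(-24 + 20) = -2*(-4) = 8)
G(-5 + 3)*(t(d(5)) + 87) = 8*(5 + 87) = 8*92 = 736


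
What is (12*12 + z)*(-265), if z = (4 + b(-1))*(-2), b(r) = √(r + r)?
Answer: -36040 + 530*I*√2 ≈ -36040.0 + 749.53*I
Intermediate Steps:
b(r) = √2*√r (b(r) = √(2*r) = √2*√r)
z = -8 - 2*I*√2 (z = (4 + √2*√(-1))*(-2) = (4 + √2*I)*(-2) = (4 + I*√2)*(-2) = -8 - 2*I*√2 ≈ -8.0 - 2.8284*I)
(12*12 + z)*(-265) = (12*12 + (-8 - 2*I*√2))*(-265) = (144 + (-8 - 2*I*√2))*(-265) = (136 - 2*I*√2)*(-265) = -36040 + 530*I*√2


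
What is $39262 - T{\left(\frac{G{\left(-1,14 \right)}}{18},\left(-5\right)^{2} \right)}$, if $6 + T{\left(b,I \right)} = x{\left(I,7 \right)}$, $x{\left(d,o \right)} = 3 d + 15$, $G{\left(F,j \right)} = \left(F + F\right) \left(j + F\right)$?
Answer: $39178$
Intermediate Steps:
$G{\left(F,j \right)} = 2 F \left(F + j\right)$
$x{\left(d,o \right)} = 15 + 3 d$
$T{\left(b,I \right)} = 9 + 3 I$ ($T{\left(b,I \right)} = -6 + \left(15 + 3 I\right) = 9 + 3 I$)
$39262 - T{\left(\frac{G{\left(-1,14 \right)}}{18},\left(-5\right)^{2} \right)} = 39262 - \left(9 + 3 \left(-5\right)^{2}\right) = 39262 - \left(9 + 3 \cdot 25\right) = 39262 - \left(9 + 75\right) = 39262 - 84 = 39178$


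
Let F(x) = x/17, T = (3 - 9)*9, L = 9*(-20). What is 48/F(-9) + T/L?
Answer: -2711/30 ≈ -90.367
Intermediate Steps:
L = -180
T = -54 (T = -6*9 = -54)
F(x) = x/17 (F(x) = x*(1/17) = x/17)
48/F(-9) + T/L = 48/(((1/17)*(-9))) - 54/(-180) = 48/(-9/17) - 54*(-1/180) = 48*(-17/9) + 3/10 = -272/3 + 3/10 = -2711/30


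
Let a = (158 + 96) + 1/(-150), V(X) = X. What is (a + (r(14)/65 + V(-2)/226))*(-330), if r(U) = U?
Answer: -616142351/7345 ≈ -83886.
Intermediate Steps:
a = 38099/150 (a = 254 - 1/150 = 38099/150 ≈ 253.99)
(a + (r(14)/65 + V(-2)/226))*(-330) = (38099/150 + (14/65 - 2/226))*(-330) = (38099/150 + (14*(1/65) - 2*1/226))*(-330) = (38099/150 + (14/65 - 1/113))*(-330) = (38099/150 + 1517/7345)*(-330) = (56012941/220350)*(-330) = -616142351/7345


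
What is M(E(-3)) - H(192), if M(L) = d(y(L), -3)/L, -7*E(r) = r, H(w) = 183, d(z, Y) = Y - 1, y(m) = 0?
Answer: -577/3 ≈ -192.33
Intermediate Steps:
d(z, Y) = -1 + Y
E(r) = -r/7
M(L) = -4/L (M(L) = (-1 - 3)/L = -4/L)
M(E(-3)) - H(192) = -4/((-1/7*(-3))) - 1*183 = -4/3/7 - 183 = -4*7/3 - 183 = -28/3 - 183 = -577/3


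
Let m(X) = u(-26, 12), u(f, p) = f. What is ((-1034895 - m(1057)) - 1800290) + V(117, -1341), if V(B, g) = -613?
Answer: -2835772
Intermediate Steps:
m(X) = -26
((-1034895 - m(1057)) - 1800290) + V(117, -1341) = ((-1034895 - 1*(-26)) - 1800290) - 613 = ((-1034895 + 26) - 1800290) - 613 = (-1034869 - 1800290) - 613 = -2835159 - 613 = -2835772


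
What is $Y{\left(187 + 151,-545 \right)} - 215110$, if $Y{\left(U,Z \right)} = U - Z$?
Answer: $-214227$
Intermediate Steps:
$Y{\left(187 + 151,-545 \right)} - 215110 = \left(\left(187 + 151\right) - -545\right) - 215110 = \left(338 + 545\right) - 215110 = 883 - 215110 = -214227$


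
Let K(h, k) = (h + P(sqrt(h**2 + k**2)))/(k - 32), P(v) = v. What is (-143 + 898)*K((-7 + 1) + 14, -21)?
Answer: -6040/53 - 755*sqrt(505)/53 ≈ -434.08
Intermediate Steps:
K(h, k) = (h + sqrt(h**2 + k**2))/(-32 + k) (K(h, k) = (h + sqrt(h**2 + k**2))/(k - 32) = (h + sqrt(h**2 + k**2))/(-32 + k))
(-143 + 898)*K((-7 + 1) + 14, -21) = (-143 + 898)*((((-7 + 1) + 14) + sqrt(((-7 + 1) + 14)**2 + (-21)**2))/(-32 - 21)) = 755*(((-6 + 14) + sqrt((-6 + 14)**2 + 441))/(-53)) = 755*(-(8 + sqrt(8**2 + 441))/53) = 755*(-(8 + sqrt(64 + 441))/53) = 755*(-(8 + sqrt(505))/53) = 755*(-8/53 - sqrt(505)/53) = -6040/53 - 755*sqrt(505)/53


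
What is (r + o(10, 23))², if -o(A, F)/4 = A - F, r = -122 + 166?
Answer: 9216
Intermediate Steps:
r = 44
o(A, F) = -4*A + 4*F (o(A, F) = -4*(A - F) = -4*A + 4*F)
(r + o(10, 23))² = (44 + (-4*10 + 4*23))² = (44 + (-40 + 92))² = (44 + 52)² = 96² = 9216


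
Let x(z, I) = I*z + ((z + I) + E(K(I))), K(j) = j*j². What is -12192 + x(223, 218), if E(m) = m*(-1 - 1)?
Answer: -20683601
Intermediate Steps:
K(j) = j³
E(m) = -2*m (E(m) = m*(-2) = -2*m)
x(z, I) = I + z - 2*I³ + I*z (x(z, I) = I*z + ((z + I) - 2*I³) = I*z + ((I + z) - 2*I³) = I*z + (I + z - 2*I³) = I + z - 2*I³ + I*z)
-12192 + x(223, 218) = -12192 + (218 + 223 - 2*218³ + 218*223) = -12192 + (218 + 223 - 2*10360232 + 48614) = -12192 + (218 + 223 - 20720464 + 48614) = -12192 - 20671409 = -20683601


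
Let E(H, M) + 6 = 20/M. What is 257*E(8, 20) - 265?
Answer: -1550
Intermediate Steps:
E(H, M) = -6 + 20/M
257*E(8, 20) - 265 = 257*(-6 + 20/20) - 265 = 257*(-6 + 20*(1/20)) - 265 = 257*(-6 + 1) - 265 = 257*(-5) - 265 = -1285 - 265 = -1550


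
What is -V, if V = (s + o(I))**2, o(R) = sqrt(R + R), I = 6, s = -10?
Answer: -112 + 40*sqrt(3) ≈ -42.718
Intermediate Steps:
o(R) = sqrt(2)*sqrt(R) (o(R) = sqrt(2*R) = sqrt(2)*sqrt(R))
V = (-10 + 2*sqrt(3))**2 (V = (-10 + sqrt(2)*sqrt(6))**2 = (-10 + 2*sqrt(3))**2 ≈ 42.718)
-V = -(112 - 40*sqrt(3)) = -112 + 40*sqrt(3)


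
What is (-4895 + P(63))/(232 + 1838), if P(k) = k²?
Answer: -463/1035 ≈ -0.44734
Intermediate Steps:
(-4895 + P(63))/(232 + 1838) = (-4895 + 63²)/(232 + 1838) = (-4895 + 3969)/2070 = -926*1/2070 = -463/1035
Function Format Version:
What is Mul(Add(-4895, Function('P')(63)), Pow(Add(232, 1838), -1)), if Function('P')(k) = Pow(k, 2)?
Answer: Rational(-463, 1035) ≈ -0.44734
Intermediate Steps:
Mul(Add(-4895, Function('P')(63)), Pow(Add(232, 1838), -1)) = Mul(Add(-4895, Pow(63, 2)), Pow(Add(232, 1838), -1)) = Mul(Add(-4895, 3969), Pow(2070, -1)) = Mul(-926, Rational(1, 2070)) = Rational(-463, 1035)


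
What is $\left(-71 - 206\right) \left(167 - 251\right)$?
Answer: $23268$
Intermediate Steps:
$\left(-71 - 206\right) \left(167 - 251\right) = \left(-277\right) \left(-84\right) = 23268$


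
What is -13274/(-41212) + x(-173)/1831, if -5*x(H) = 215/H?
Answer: 2103242089/6527218378 ≈ 0.32223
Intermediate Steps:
x(H) = -43/H
-13274/(-41212) + x(-173)/1831 = -13274/(-41212) - 43/(-173)/1831 = -13274*(-1/41212) - 43*(-1/173)*(1/1831) = 6637/20606 + (43/173)*(1/1831) = 6637/20606 + 43/316763 = 2103242089/6527218378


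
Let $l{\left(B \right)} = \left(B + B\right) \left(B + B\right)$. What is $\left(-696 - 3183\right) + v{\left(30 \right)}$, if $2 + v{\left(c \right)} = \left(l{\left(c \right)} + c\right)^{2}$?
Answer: $13173019$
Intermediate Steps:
$l{\left(B \right)} = 4 B^{2}$ ($l{\left(B \right)} = 2 B 2 B = 4 B^{2}$)
$v{\left(c \right)} = -2 + \left(c + 4 c^{2}\right)^{2}$ ($v{\left(c \right)} = -2 + \left(4 c^{2} + c\right)^{2} = -2 + \left(c + 4 c^{2}\right)^{2}$)
$\left(-696 - 3183\right) + v{\left(30 \right)} = \left(-696 - 3183\right) - \left(2 - 30^{2} \left(1 + 4 \cdot 30\right)^{2}\right) = -3879 - \left(2 - 900 \left(1 + 120\right)^{2}\right) = -3879 - \left(2 - 900 \cdot 121^{2}\right) = -3879 + \left(-2 + 900 \cdot 14641\right) = -3879 + \left(-2 + 13176900\right) = -3879 + 13176898 = 13173019$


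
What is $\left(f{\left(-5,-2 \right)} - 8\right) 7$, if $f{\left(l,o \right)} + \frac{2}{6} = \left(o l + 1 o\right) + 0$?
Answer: $- \frac{7}{3} \approx -2.3333$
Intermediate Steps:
$f{\left(l,o \right)} = - \frac{1}{3} + o + l o$ ($f{\left(l,o \right)} = - \frac{1}{3} + \left(\left(o l + 1 o\right) + 0\right) = - \frac{1}{3} + \left(\left(l o + o\right) + 0\right) = - \frac{1}{3} + \left(\left(o + l o\right) + 0\right) = - \frac{1}{3} + \left(o + l o\right) = - \frac{1}{3} + o + l o$)
$\left(f{\left(-5,-2 \right)} - 8\right) 7 = \left(\left(- \frac{1}{3} - 2 - -10\right) - 8\right) 7 = \left(\left(- \frac{1}{3} - 2 + 10\right) - 8\right) 7 = \left(\frac{23}{3} - 8\right) 7 = \left(- \frac{1}{3}\right) 7 = - \frac{7}{3}$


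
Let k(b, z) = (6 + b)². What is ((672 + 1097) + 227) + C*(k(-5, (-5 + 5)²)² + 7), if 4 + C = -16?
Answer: 1836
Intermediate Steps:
C = -20 (C = -4 - 16 = -20)
((672 + 1097) + 227) + C*(k(-5, (-5 + 5)²)² + 7) = ((672 + 1097) + 227) - 20*(((6 - 5)²)² + 7) = (1769 + 227) - 20*((1²)² + 7) = 1996 - 20*(1² + 7) = 1996 - 20*(1 + 7) = 1996 - 20*8 = 1996 - 160 = 1836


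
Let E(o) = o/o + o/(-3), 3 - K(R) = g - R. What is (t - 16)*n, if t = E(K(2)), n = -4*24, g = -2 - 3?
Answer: 1760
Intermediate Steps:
g = -5
n = -96
K(R) = 8 + R (K(R) = 3 - (-5 - R) = 3 + (5 + R) = 8 + R)
E(o) = 1 - o/3 (E(o) = 1 + o*(-⅓) = 1 - o/3)
t = -7/3 (t = 1 - (8 + 2)/3 = 1 - ⅓*10 = 1 - 10/3 = -7/3 ≈ -2.3333)
(t - 16)*n = (-7/3 - 16)*(-96) = -55/3*(-96) = 1760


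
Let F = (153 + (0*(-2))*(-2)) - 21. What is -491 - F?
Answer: -623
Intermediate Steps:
F = 132 (F = (153 + 0*(-2)) - 21 = (153 + 0) - 21 = 153 - 21 = 132)
-491 - F = -491 - 1*132 = -491 - 132 = -623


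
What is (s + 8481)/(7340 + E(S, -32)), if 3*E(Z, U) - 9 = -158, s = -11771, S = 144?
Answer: -9870/21871 ≈ -0.45128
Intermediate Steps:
E(Z, U) = -149/3 (E(Z, U) = 3 + (⅓)*(-158) = 3 - 158/3 = -149/3)
(s + 8481)/(7340 + E(S, -32)) = (-11771 + 8481)/(7340 - 149/3) = -3290/21871/3 = -3290*3/21871 = -9870/21871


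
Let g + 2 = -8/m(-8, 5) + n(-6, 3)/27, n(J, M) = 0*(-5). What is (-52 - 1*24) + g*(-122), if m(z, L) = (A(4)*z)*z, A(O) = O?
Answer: 2749/16 ≈ 171.81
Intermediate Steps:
n(J, M) = 0
m(z, L) = 4*z**2 (m(z, L) = (4*z)*z = 4*z**2)
g = -65/32 (g = -2 + (-8/(4*(-8)**2) + 0/27) = -2 + (-8/(4*64) + 0*(1/27)) = -2 + (-8/256 + 0) = -2 + (-8*1/256 + 0) = -2 + (-1/32 + 0) = -2 - 1/32 = -65/32 ≈ -2.0313)
(-52 - 1*24) + g*(-122) = (-52 - 1*24) - 65/32*(-122) = (-52 - 24) + 3965/16 = -76 + 3965/16 = 2749/16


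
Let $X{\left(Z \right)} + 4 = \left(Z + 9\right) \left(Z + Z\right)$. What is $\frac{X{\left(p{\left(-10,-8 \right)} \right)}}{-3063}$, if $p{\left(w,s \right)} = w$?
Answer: $- \frac{16}{3063} \approx -0.0052236$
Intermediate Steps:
$X{\left(Z \right)} = -4 + 2 Z \left(9 + Z\right)$ ($X{\left(Z \right)} = -4 + \left(Z + 9\right) \left(Z + Z\right) = -4 + \left(9 + Z\right) 2 Z = -4 + 2 Z \left(9 + Z\right)$)
$\frac{X{\left(p{\left(-10,-8 \right)} \right)}}{-3063} = \frac{-4 + 2 \left(-10\right)^{2} + 18 \left(-10\right)}{-3063} = \left(-4 + 2 \cdot 100 - 180\right) \left(- \frac{1}{3063}\right) = \left(-4 + 200 - 180\right) \left(- \frac{1}{3063}\right) = 16 \left(- \frac{1}{3063}\right) = - \frac{16}{3063}$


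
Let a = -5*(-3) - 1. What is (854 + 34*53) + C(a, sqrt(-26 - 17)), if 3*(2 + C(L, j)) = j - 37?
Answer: 7925/3 + I*sqrt(43)/3 ≈ 2641.7 + 2.1858*I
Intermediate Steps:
a = 14 (a = 15 - 1 = 14)
C(L, j) = -43/3 + j/3 (C(L, j) = -2 + (j - 37)/3 = -2 + (-37 + j)/3 = -2 + (-37/3 + j/3) = -43/3 + j/3)
(854 + 34*53) + C(a, sqrt(-26 - 17)) = (854 + 34*53) + (-43/3 + sqrt(-26 - 17)/3) = (854 + 1802) + (-43/3 + sqrt(-43)/3) = 2656 + (-43/3 + (I*sqrt(43))/3) = 2656 + (-43/3 + I*sqrt(43)/3) = 7925/3 + I*sqrt(43)/3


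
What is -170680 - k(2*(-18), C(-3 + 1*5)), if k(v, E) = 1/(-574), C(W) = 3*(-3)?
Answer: -97970319/574 ≈ -1.7068e+5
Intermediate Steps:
C(W) = -9
k(v, E) = -1/574
-170680 - k(2*(-18), C(-3 + 1*5)) = -170680 - 1*(-1/574) = -170680 + 1/574 = -97970319/574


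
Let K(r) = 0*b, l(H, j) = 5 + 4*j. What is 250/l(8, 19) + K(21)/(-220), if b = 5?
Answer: 250/81 ≈ 3.0864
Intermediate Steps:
K(r) = 0 (K(r) = 0*5 = 0)
250/l(8, 19) + K(21)/(-220) = 250/(5 + 4*19) + 0/(-220) = 250/(5 + 76) + 0*(-1/220) = 250/81 + 0 = 250/81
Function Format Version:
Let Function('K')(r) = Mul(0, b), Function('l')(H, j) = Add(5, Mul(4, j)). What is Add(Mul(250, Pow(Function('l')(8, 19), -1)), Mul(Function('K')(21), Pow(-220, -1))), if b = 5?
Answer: Rational(250, 81) ≈ 3.0864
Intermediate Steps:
Function('K')(r) = 0 (Function('K')(r) = Mul(0, 5) = 0)
Add(Mul(250, Pow(Function('l')(8, 19), -1)), Mul(Function('K')(21), Pow(-220, -1))) = Add(Mul(250, Pow(Add(5, Mul(4, 19)), -1)), Mul(0, Pow(-220, -1))) = Add(Mul(250, Pow(Add(5, 76), -1)), Mul(0, Rational(-1, 220))) = Add(Mul(250, Pow(81, -1)), 0) = Add(Mul(250, Rational(1, 81)), 0) = Add(Rational(250, 81), 0) = Rational(250, 81)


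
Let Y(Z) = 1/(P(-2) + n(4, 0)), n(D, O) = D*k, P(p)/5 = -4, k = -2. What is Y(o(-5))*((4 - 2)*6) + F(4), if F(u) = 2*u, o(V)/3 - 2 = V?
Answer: 53/7 ≈ 7.5714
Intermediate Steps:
P(p) = -20 (P(p) = 5*(-4) = -20)
o(V) = 6 + 3*V
n(D, O) = -2*D (n(D, O) = D*(-2) = -2*D)
Y(Z) = -1/28 (Y(Z) = 1/(-20 - 2*4) = 1/(-20 - 8) = 1/(-28) = -1/28)
Y(o(-5))*((4 - 2)*6) + F(4) = -(4 - 2)*6/28 + 2*4 = -6/14 + 8 = -1/28*12 + 8 = -3/7 + 8 = 53/7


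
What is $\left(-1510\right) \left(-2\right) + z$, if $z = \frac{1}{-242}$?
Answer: $\frac{730839}{242} \approx 3020.0$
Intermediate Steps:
$z = - \frac{1}{242} \approx -0.0041322$
$\left(-1510\right) \left(-2\right) + z = \left(-1510\right) \left(-2\right) - \frac{1}{242} = 3020 - \frac{1}{242} = \frac{730839}{242}$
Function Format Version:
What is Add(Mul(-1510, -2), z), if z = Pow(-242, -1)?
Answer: Rational(730839, 242) ≈ 3020.0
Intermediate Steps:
z = Rational(-1, 242) ≈ -0.0041322
Add(Mul(-1510, -2), z) = Add(Mul(-1510, -2), Rational(-1, 242)) = Add(3020, Rational(-1, 242)) = Rational(730839, 242)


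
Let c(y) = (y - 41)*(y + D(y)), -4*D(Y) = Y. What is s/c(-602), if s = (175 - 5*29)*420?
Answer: 1200/27649 ≈ 0.043401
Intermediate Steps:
D(Y) = -Y/4
c(y) = 3*y*(-41 + y)/4 (c(y) = (y - 41)*(y - y/4) = (-41 + y)*(3*y/4) = 3*y*(-41 + y)/4)
s = 12600 (s = (175 - 145)*420 = 30*420 = 12600)
s/c(-602) = 12600/(((¾)*(-602)*(-41 - 602))) = 12600/(((¾)*(-602)*(-643))) = 12600/(580629/2) = 12600*(2/580629) = 1200/27649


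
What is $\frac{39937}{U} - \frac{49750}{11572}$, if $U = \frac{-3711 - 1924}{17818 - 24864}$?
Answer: $\frac{1628017675547}{32604110} \approx 49933.0$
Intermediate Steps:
$U = \frac{5635}{7046}$ ($U = - \frac{5635}{-7046} = \left(-5635\right) \left(- \frac{1}{7046}\right) = \frac{5635}{7046} \approx 0.79974$)
$\frac{39937}{U} - \frac{49750}{11572} = \frac{39937}{\frac{5635}{7046}} - \frac{49750}{11572} = 39937 \cdot \frac{7046}{5635} - \frac{24875}{5786} = \frac{281396102}{5635} - \frac{24875}{5786} = \frac{1628017675547}{32604110}$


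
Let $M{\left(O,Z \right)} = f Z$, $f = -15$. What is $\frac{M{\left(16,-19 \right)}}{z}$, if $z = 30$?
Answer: $\frac{19}{2} \approx 9.5$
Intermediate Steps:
$M{\left(O,Z \right)} = - 15 Z$
$\frac{M{\left(16,-19 \right)}}{z} = \frac{\left(-15\right) \left(-19\right)}{30} = 285 \cdot \frac{1}{30} = \frac{19}{2}$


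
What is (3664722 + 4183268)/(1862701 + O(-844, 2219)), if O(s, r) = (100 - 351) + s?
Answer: 3923995/930803 ≈ 4.2157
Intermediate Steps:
O(s, r) = -251 + s
(3664722 + 4183268)/(1862701 + O(-844, 2219)) = (3664722 + 4183268)/(1862701 + (-251 - 844)) = 7847990/(1862701 - 1095) = 7847990/1861606 = 7847990*(1/1861606) = 3923995/930803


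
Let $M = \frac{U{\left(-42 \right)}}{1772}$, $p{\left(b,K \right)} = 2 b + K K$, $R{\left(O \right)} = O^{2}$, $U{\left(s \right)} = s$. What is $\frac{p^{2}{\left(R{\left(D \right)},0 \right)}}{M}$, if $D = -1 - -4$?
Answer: $- \frac{95688}{7} \approx -13670.0$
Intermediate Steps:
$D = 3$ ($D = -1 + 4 = 3$)
$p{\left(b,K \right)} = K^{2} + 2 b$ ($p{\left(b,K \right)} = 2 b + K^{2} = K^{2} + 2 b$)
$M = - \frac{21}{886}$ ($M = - \frac{42}{1772} = \left(-42\right) \frac{1}{1772} = - \frac{21}{886} \approx -0.023702$)
$\frac{p^{2}{\left(R{\left(D \right)},0 \right)}}{M} = \frac{\left(0^{2} + 2 \cdot 3^{2}\right)^{2}}{- \frac{21}{886}} = \left(0 + 2 \cdot 9\right)^{2} \left(- \frac{886}{21}\right) = \left(0 + 18\right)^{2} \left(- \frac{886}{21}\right) = 18^{2} \left(- \frac{886}{21}\right) = 324 \left(- \frac{886}{21}\right) = - \frac{95688}{7}$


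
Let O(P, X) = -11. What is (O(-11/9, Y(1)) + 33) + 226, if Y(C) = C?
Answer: 248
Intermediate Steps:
(O(-11/9, Y(1)) + 33) + 226 = (-11 + 33) + 226 = 22 + 226 = 248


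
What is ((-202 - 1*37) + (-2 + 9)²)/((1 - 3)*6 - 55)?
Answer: 190/67 ≈ 2.8358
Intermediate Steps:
((-202 - 1*37) + (-2 + 9)²)/((1 - 3)*6 - 55) = ((-202 - 37) + 7²)/(-2*6 - 55) = (-239 + 49)/(-12 - 55) = -190/(-67) = -190*(-1/67) = 190/67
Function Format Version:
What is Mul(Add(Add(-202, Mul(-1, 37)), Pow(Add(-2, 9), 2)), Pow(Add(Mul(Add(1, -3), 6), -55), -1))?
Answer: Rational(190, 67) ≈ 2.8358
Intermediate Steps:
Mul(Add(Add(-202, Mul(-1, 37)), Pow(Add(-2, 9), 2)), Pow(Add(Mul(Add(1, -3), 6), -55), -1)) = Mul(Add(Add(-202, -37), Pow(7, 2)), Pow(Add(Mul(-2, 6), -55), -1)) = Mul(Add(-239, 49), Pow(Add(-12, -55), -1)) = Mul(-190, Pow(-67, -1)) = Mul(-190, Rational(-1, 67)) = Rational(190, 67)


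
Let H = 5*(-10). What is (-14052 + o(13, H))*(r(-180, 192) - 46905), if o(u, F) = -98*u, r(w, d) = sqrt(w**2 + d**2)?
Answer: 718866030 - 183912*sqrt(481) ≈ 7.1483e+8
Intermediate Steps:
H = -50
r(w, d) = sqrt(d**2 + w**2)
(-14052 + o(13, H))*(r(-180, 192) - 46905) = (-14052 - 98*13)*(sqrt(192**2 + (-180)**2) - 46905) = (-14052 - 1274)*(sqrt(36864 + 32400) - 46905) = -15326*(sqrt(69264) - 46905) = -15326*(12*sqrt(481) - 46905) = -15326*(-46905 + 12*sqrt(481)) = 718866030 - 183912*sqrt(481)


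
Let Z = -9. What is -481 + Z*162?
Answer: -1939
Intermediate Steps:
-481 + Z*162 = -481 - 9*162 = -481 - 1458 = -1939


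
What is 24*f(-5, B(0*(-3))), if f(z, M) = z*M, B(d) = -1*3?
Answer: 360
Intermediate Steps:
B(d) = -3
f(z, M) = M*z
24*f(-5, B(0*(-3))) = 24*(-3*(-5)) = 24*15 = 360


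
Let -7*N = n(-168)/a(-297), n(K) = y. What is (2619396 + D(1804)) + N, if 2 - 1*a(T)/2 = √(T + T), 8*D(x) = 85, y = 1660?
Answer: 43859337889/16744 - 1245*I*√66/2093 ≈ 2.6194e+6 - 4.8325*I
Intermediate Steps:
D(x) = 85/8 (D(x) = (⅛)*85 = 85/8)
n(K) = 1660
a(T) = 4 - 2*√2*√T (a(T) = 4 - 2*√(T + T) = 4 - 2*√2*√T)
N = -1660/(7*(4 - 6*I*√66)) (N = -1660/(7*(4 - 2*√2*√(-297))) = -1660/(7*(4 - 2*√2*3*I*√33)) = -1660/(7*(4 - 6*I*√66)) ≈ -0.39656 - 4.8325*I)
(2619396 + D(1804)) + N = (2619396 + 85/8) + (-830/2093 - 1245*I*√66/2093) = 20955253/8 + (-830/2093 - 1245*I*√66/2093) = 43859337889/16744 - 1245*I*√66/2093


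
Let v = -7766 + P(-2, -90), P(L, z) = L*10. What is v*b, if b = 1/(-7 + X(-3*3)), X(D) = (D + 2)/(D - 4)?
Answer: 50609/42 ≈ 1205.0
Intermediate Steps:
X(D) = (2 + D)/(-4 + D)
b = -13/84 (b = 1/(-7 + (2 - 3*3)/(-4 - 3*3)) = 1/(-7 + (2 - 9)/(-4 - 9)) = 1/(-7 - 7/(-13)) = 1/(-7 - 1/13*(-7)) = 1/(-7 + 7/13) = 1/(-84/13) = -13/84 ≈ -0.15476)
P(L, z) = 10*L
v = -7786 (v = -7766 + 10*(-2) = -7766 - 20 = -7786)
v*b = -7786*(-13/84) = 50609/42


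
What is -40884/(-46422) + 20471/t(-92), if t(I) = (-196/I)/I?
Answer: -335140478846/379113 ≈ -8.8401e+5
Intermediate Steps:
t(I) = -196/I**2
-40884/(-46422) + 20471/t(-92) = -40884/(-46422) + 20471/((-196/(-92)**2)) = -40884*(-1/46422) + 20471/((-196*1/8464)) = 6814/7737 + 20471/(-49/2116) = 6814/7737 + 20471*(-2116/49) = 6814/7737 - 43316636/49 = -335140478846/379113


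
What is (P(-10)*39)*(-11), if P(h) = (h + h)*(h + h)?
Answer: -171600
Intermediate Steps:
P(h) = 4*h**2 (P(h) = (2*h)*(2*h) = 4*h**2)
(P(-10)*39)*(-11) = ((4*(-10)**2)*39)*(-11) = ((4*100)*39)*(-11) = (400*39)*(-11) = 15600*(-11) = -171600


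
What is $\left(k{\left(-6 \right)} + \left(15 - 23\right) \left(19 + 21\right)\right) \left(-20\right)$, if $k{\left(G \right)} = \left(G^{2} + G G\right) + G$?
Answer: $5080$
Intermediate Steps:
$k{\left(G \right)} = G + 2 G^{2}$ ($k{\left(G \right)} = \left(G^{2} + G^{2}\right) + G = 2 G^{2} + G = G + 2 G^{2}$)
$\left(k{\left(-6 \right)} + \left(15 - 23\right) \left(19 + 21\right)\right) \left(-20\right) = \left(- 6 \left(1 + 2 \left(-6\right)\right) + \left(15 - 23\right) \left(19 + 21\right)\right) \left(-20\right) = \left(- 6 \left(1 - 12\right) - 320\right) \left(-20\right) = \left(\left(-6\right) \left(-11\right) - 320\right) \left(-20\right) = \left(66 - 320\right) \left(-20\right) = \left(-254\right) \left(-20\right) = 5080$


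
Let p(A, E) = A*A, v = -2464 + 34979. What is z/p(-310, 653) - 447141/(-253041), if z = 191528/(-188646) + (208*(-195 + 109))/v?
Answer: 10982064637122163738/6214903654918252875 ≈ 1.7671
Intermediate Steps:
v = 32515
p(A, E) = A²
z = -4801016284/3066912345 (z = 191528/(-188646) + (208*(-195 + 109))/32515 = 191528*(-1/188646) + (208*(-86))*(1/32515) = -95764/94323 - 17888*1/32515 = -95764/94323 - 17888/32515 = -4801016284/3066912345 ≈ -1.5654)
z/p(-310, 653) - 447141/(-253041) = -4801016284/(3066912345*((-310)²)) - 447141/(-253041) = -4801016284/3066912345/96100 - 447141*(-1/253041) = -4801016284/3066912345*1/96100 + 149047/84347 = -1200254071/73682569088625 + 149047/84347 = 10982064637122163738/6214903654918252875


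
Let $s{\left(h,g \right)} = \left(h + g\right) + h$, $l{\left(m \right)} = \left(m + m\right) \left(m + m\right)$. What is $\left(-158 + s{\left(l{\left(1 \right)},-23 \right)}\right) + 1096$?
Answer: $923$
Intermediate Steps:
$l{\left(m \right)} = 4 m^{2}$ ($l{\left(m \right)} = 2 m 2 m = 4 m^{2}$)
$s{\left(h,g \right)} = g + 2 h$ ($s{\left(h,g \right)} = \left(g + h\right) + h = g + 2 h$)
$\left(-158 + s{\left(l{\left(1 \right)},-23 \right)}\right) + 1096 = \left(-158 - \left(23 - 2 \cdot 4 \cdot 1^{2}\right)\right) + 1096 = \left(-158 - \left(23 - 2 \cdot 4 \cdot 1\right)\right) + 1096 = \left(-158 + \left(-23 + 2 \cdot 4\right)\right) + 1096 = \left(-158 + \left(-23 + 8\right)\right) + 1096 = \left(-158 - 15\right) + 1096 = -173 + 1096 = 923$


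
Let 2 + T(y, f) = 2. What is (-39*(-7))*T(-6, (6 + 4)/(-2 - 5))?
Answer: 0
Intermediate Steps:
T(y, f) = 0 (T(y, f) = -2 + 2 = 0)
(-39*(-7))*T(-6, (6 + 4)/(-2 - 5)) = -39*(-7)*0 = 273*0 = 0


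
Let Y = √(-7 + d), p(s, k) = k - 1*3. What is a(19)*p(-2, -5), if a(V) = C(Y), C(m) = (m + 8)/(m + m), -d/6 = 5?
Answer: -4 + 32*I*√37/37 ≈ -4.0 + 5.2608*I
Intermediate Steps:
d = -30 (d = -6*5 = -30)
p(s, k) = -3 + k (p(s, k) = k - 3 = -3 + k)
Y = I*√37 (Y = √(-7 - 30) = √(-37) = I*√37 ≈ 6.0828*I)
C(m) = (8 + m)/(2*m) (C(m) = (8 + m)/((2*m)) = (8 + m)*(1/(2*m)) = (8 + m)/(2*m))
a(V) = -I*√37*(8 + I*√37)/74 (a(V) = (8 + I*√37)/(2*((I*√37))) = (-I*√37/37)*(8 + I*√37)/2 = -I*√37*(8 + I*√37)/74)
a(19)*p(-2, -5) = (½ - 4*I*√37/37)*(-3 - 5) = (½ - 4*I*√37/37)*(-8) = -4 + 32*I*√37/37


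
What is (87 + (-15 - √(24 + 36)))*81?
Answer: 5832 - 162*√15 ≈ 5204.6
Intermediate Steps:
(87 + (-15 - √(24 + 36)))*81 = (87 + (-15 - √60))*81 = (87 + (-15 - 2*√15))*81 = (72 - 2*√15)*81 = 5832 - 162*√15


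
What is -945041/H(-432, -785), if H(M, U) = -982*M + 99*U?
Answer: -945041/346509 ≈ -2.7273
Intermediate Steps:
-945041/H(-432, -785) = -945041/(-982*(-432) + 99*(-785)) = -945041/(424224 - 77715) = -945041/346509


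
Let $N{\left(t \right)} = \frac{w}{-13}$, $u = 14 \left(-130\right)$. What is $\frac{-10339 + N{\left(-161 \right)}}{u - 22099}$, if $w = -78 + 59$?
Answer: $\frac{44796}{103649} \approx 0.43219$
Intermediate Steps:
$w = -19$
$u = -1820$
$N{\left(t \right)} = \frac{19}{13}$ ($N{\left(t \right)} = - \frac{19}{-13} = \left(-19\right) \left(- \frac{1}{13}\right) = \frac{19}{13}$)
$\frac{-10339 + N{\left(-161 \right)}}{u - 22099} = \frac{-10339 + \frac{19}{13}}{-1820 - 22099} = - \frac{134388}{13 \left(-23919\right)} = \left(- \frac{134388}{13}\right) \left(- \frac{1}{23919}\right) = \frac{44796}{103649}$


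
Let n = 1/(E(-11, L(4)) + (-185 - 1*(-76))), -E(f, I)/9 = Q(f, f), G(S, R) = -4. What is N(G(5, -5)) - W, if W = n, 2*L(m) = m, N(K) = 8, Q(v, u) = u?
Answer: 81/10 ≈ 8.1000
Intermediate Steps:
L(m) = m/2
E(f, I) = -9*f
n = -⅒ (n = 1/(-9*(-11) + (-185 - 1*(-76))) = 1/(99 + (-185 + 76)) = 1/(99 - 109) = 1/(-10) = -⅒ ≈ -0.10000)
W = -⅒ ≈ -0.10000
N(G(5, -5)) - W = 8 - 1*(-⅒) = 8 + ⅒ = 81/10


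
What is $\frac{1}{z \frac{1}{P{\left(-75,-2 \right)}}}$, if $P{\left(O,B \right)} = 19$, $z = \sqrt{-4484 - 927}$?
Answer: $- \frac{19 i \sqrt{5411}}{5411} \approx - 0.25829 i$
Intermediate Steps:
$z = i \sqrt{5411}$ ($z = \sqrt{-5411} = i \sqrt{5411} \approx 73.559 i$)
$\frac{1}{z \frac{1}{P{\left(-75,-2 \right)}}} = \frac{1}{i \sqrt{5411} \cdot \frac{1}{19}} = \frac{1}{\frac{1}{19} i \sqrt{5411}} = - \frac{19 i \sqrt{5411}}{5411}$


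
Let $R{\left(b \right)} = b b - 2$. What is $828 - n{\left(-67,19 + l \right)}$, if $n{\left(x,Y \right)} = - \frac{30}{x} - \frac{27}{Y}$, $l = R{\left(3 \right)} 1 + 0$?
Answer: $\frac{1443405}{1742} \approx 828.59$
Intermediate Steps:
$R{\left(b \right)} = -2 + b^{2}$ ($R{\left(b \right)} = b^{2} - 2 = -2 + b^{2}$)
$l = 7$ ($l = \left(-2 + 3^{2}\right) 1 + 0 = \left(-2 + 9\right) 1 + 0 = 7 \cdot 1 + 0 = 7 + 0 = 7$)
$828 - n{\left(-67,19 + l \right)} = 828 - \left(- \frac{30}{-67} - \frac{27}{19 + 7}\right) = 828 - \left(\left(-30\right) \left(- \frac{1}{67}\right) - \frac{27}{26}\right) = 828 - \left(\frac{30}{67} - \frac{27}{26}\right) = 828 - - \frac{1029}{1742} = 828 + \frac{1029}{1742} = \frac{1443405}{1742}$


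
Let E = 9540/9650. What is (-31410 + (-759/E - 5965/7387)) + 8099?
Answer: -56564473511/2349066 ≈ -24080.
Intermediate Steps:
E = 954/965 (E = 9540*(1/9650) = 954/965 ≈ 0.98860)
(-31410 + (-759/E - 5965/7387)) + 8099 = (-31410 + (-759/954/965 - 5965/7387)) + 8099 = (-31410 + (-759*965/954 - 5965*1/7387)) + 8099 = (-31410 + (-244145/318 - 5965/7387)) + 8099 = (-31410 - 1805395985/2349066) + 8099 = -75589559045/2349066 + 8099 = -56564473511/2349066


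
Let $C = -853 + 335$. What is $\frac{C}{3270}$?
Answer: $- \frac{259}{1635} \approx -0.15841$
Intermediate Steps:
$C = -518$
$\frac{C}{3270} = - \frac{518}{3270} = \left(-518\right) \frac{1}{3270} = - \frac{259}{1635}$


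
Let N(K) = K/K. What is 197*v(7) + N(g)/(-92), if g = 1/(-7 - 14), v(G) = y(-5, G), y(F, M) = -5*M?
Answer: -634341/92 ≈ -6895.0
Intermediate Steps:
v(G) = -5*G
g = -1/21 (g = 1/(-21) = -1/21 ≈ -0.047619)
N(K) = 1
197*v(7) + N(g)/(-92) = 197*(-5*7) + 1/(-92) = 197*(-35) + 1*(-1/92) = -6895 - 1/92 = -634341/92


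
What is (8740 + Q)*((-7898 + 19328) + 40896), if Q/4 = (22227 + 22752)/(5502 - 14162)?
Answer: 987764233446/2165 ≈ 4.5624e+8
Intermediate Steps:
Q = -44979/2165 (Q = 4*((22227 + 22752)/(5502 - 14162)) = 4*(44979/(-8660)) = 4*(44979*(-1/8660)) = 4*(-44979/8660) = -44979/2165 ≈ -20.776)
(8740 + Q)*((-7898 + 19328) + 40896) = (8740 - 44979/2165)*((-7898 + 19328) + 40896) = 18877121*(11430 + 40896)/2165 = (18877121/2165)*52326 = 987764233446/2165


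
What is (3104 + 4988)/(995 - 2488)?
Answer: -8092/1493 ≈ -5.4200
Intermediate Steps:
(3104 + 4988)/(995 - 2488) = 8092/(-1493) = 8092*(-1/1493) = -8092/1493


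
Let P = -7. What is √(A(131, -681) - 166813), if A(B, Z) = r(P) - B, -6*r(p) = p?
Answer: I*√6009942/6 ≈ 408.59*I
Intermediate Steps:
r(p) = -p/6
A(B, Z) = 7/6 - B (A(B, Z) = -⅙*(-7) - B = 7/6 - B)
√(A(131, -681) - 166813) = √((7/6 - 1*131) - 166813) = √((7/6 - 131) - 166813) = √(-779/6 - 166813) = √(-1001657/6) = I*√6009942/6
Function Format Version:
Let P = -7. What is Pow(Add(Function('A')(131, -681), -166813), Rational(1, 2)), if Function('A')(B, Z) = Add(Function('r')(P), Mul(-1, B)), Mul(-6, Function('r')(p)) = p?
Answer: Mul(Rational(1, 6), I, Pow(6009942, Rational(1, 2))) ≈ Mul(408.59, I)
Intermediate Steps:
Function('r')(p) = Mul(Rational(-1, 6), p)
Function('A')(B, Z) = Add(Rational(7, 6), Mul(-1, B)) (Function('A')(B, Z) = Add(Mul(Rational(-1, 6), -7), Mul(-1, B)) = Add(Rational(7, 6), Mul(-1, B)))
Pow(Add(Function('A')(131, -681), -166813), Rational(1, 2)) = Pow(Add(Add(Rational(7, 6), Mul(-1, 131)), -166813), Rational(1, 2)) = Pow(Add(Add(Rational(7, 6), -131), -166813), Rational(1, 2)) = Pow(Add(Rational(-779, 6), -166813), Rational(1, 2)) = Pow(Rational(-1001657, 6), Rational(1, 2)) = Mul(Rational(1, 6), I, Pow(6009942, Rational(1, 2)))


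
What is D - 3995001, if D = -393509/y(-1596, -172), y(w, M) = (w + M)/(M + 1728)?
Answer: -1612715441/442 ≈ -3.6487e+6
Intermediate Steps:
y(w, M) = (M + w)/(1728 + M)
D = 153075001/442 (D = -393509*(1728 - 172)/(-172 - 1596) = -393509/(-1768/1556) = -393509/((1/1556)*(-1768)) = -393509/(-442/389) = -393509*(-389/442) = 153075001/442 ≈ 3.4632e+5)
D - 3995001 = 153075001/442 - 3995001 = -1612715441/442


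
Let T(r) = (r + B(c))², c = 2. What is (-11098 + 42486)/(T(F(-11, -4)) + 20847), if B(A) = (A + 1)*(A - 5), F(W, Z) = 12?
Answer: 7847/5214 ≈ 1.5050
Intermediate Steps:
B(A) = (1 + A)*(-5 + A)
T(r) = (-9 + r)² (T(r) = (r + (-5 + 2² - 4*2))² = (r + (-5 + 4 - 8))² = (r - 9)² = (-9 + r)²)
(-11098 + 42486)/(T(F(-11, -4)) + 20847) = (-11098 + 42486)/((-9 + 12)² + 20847) = 31388/(3² + 20847) = 31388/(9 + 20847) = 31388/20856 = 31388*(1/20856) = 7847/5214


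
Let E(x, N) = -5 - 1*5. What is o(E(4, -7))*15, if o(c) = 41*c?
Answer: -6150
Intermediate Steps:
E(x, N) = -10 (E(x, N) = -5 - 5 = -10)
o(E(4, -7))*15 = (41*(-10))*15 = -410*15 = -6150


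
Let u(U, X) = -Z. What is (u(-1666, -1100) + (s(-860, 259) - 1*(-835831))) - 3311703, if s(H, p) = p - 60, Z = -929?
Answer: -2474744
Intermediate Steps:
u(U, X) = 929 (u(U, X) = -1*(-929) = 929)
s(H, p) = -60 + p
(u(-1666, -1100) + (s(-860, 259) - 1*(-835831))) - 3311703 = (929 + ((-60 + 259) - 1*(-835831))) - 3311703 = (929 + (199 + 835831)) - 3311703 = (929 + 836030) - 3311703 = 836959 - 3311703 = -2474744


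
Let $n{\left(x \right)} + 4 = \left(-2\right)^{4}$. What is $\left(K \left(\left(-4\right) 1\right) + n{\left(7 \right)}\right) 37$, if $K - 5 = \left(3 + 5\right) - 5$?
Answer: $-740$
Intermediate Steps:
$K = 8$ ($K = 5 + \left(\left(3 + 5\right) - 5\right) = 5 + \left(8 - 5\right) = 5 + 3 = 8$)
$n{\left(x \right)} = 12$ ($n{\left(x \right)} = -4 + \left(-2\right)^{4} = -4 + 16 = 12$)
$\left(K \left(\left(-4\right) 1\right) + n{\left(7 \right)}\right) 37 = \left(8 \left(\left(-4\right) 1\right) + 12\right) 37 = \left(8 \left(-4\right) + 12\right) 37 = \left(-32 + 12\right) 37 = \left(-20\right) 37 = -740$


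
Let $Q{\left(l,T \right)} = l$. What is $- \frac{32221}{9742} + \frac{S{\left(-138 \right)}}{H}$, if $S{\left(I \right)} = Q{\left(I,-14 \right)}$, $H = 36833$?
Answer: $- \frac{1188140489}{358827086} \approx -3.3112$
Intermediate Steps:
$S{\left(I \right)} = I$
$- \frac{32221}{9742} + \frac{S{\left(-138 \right)}}{H} = - \frac{32221}{9742} - \frac{138}{36833} = - \frac{1188140489}{358827086}$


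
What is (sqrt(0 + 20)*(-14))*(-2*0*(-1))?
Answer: 0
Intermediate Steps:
(sqrt(0 + 20)*(-14))*(-2*0*(-1)) = (sqrt(20)*(-14))*(0*(-1)) = ((2*sqrt(5))*(-14))*0 = -28*sqrt(5)*0 = 0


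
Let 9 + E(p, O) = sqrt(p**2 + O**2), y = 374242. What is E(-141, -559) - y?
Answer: -374251 + sqrt(332362) ≈ -3.7367e+5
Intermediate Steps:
E(p, O) = -9 + sqrt(O**2 + p**2) (E(p, O) = -9 + sqrt(p**2 + O**2) = -9 + sqrt(O**2 + p**2))
E(-141, -559) - y = (-9 + sqrt((-559)**2 + (-141)**2)) - 1*374242 = (-9 + sqrt(312481 + 19881)) - 374242 = (-9 + sqrt(332362)) - 374242 = -374251 + sqrt(332362)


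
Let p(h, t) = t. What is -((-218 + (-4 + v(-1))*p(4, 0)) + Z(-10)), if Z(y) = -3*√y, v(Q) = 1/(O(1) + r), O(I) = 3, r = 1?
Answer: 218 + 3*I*√10 ≈ 218.0 + 9.4868*I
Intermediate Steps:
v(Q) = ¼ (v(Q) = 1/(3 + 1) = 1/4 = ¼)
-((-218 + (-4 + v(-1))*p(4, 0)) + Z(-10)) = -((-218 + (-4 + ¼)*0) - 3*I*√10) = -((-218 - 15/4*0) - 3*I*√10) = -((-218 + 0) - 3*I*√10) = -(-218 - 3*I*√10) = 218 + 3*I*√10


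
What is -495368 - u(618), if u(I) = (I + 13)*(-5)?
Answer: -492213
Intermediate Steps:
u(I) = -65 - 5*I (u(I) = (13 + I)*(-5) = -65 - 5*I)
-495368 - u(618) = -495368 - (-65 - 5*618) = -495368 - (-65 - 3090) = -495368 - 1*(-3155) = -495368 + 3155 = -492213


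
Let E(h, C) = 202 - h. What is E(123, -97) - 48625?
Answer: -48546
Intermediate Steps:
E(123, -97) - 48625 = (202 - 1*123) - 48625 = (202 - 123) - 48625 = 79 - 48625 = -48546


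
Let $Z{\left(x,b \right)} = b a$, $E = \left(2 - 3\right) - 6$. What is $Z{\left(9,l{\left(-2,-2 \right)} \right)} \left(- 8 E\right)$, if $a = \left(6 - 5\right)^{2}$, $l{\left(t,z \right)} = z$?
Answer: $-112$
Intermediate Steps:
$a = 1$ ($a = 1^{2} = 1$)
$E = -7$ ($E = -1 - 6 = -7$)
$Z{\left(x,b \right)} = b$ ($Z{\left(x,b \right)} = b 1 = b$)
$Z{\left(9,l{\left(-2,-2 \right)} \right)} \left(- 8 E\right) = - 2 \left(\left(-8\right) \left(-7\right)\right) = \left(-2\right) 56 = -112$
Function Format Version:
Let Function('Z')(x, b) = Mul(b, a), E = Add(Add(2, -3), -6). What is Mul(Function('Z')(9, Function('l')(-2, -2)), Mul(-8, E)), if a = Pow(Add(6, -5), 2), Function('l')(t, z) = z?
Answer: -112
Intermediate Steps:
a = 1 (a = Pow(1, 2) = 1)
E = -7 (E = Add(-1, -6) = -7)
Function('Z')(x, b) = b (Function('Z')(x, b) = Mul(b, 1) = b)
Mul(Function('Z')(9, Function('l')(-2, -2)), Mul(-8, E)) = Mul(-2, Mul(-8, -7)) = Mul(-2, 56) = -112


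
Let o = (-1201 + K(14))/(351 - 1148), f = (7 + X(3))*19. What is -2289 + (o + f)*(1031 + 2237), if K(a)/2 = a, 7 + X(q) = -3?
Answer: -146452941/797 ≈ -1.8376e+5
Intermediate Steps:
X(q) = -10 (X(q) = -7 - 3 = -10)
K(a) = 2*a
f = -57 (f = (7 - 10)*19 = -3*19 = -57)
o = 1173/797 (o = (-1201 + 2*14)/(351 - 1148) = (-1201 + 28)/(-797) = -1173*(-1/797) = 1173/797 ≈ 1.4718)
-2289 + (o + f)*(1031 + 2237) = -2289 + (1173/797 - 57)*(1031 + 2237) = -2289 - 44256/797*3268 = -2289 - 144628608/797 = -146452941/797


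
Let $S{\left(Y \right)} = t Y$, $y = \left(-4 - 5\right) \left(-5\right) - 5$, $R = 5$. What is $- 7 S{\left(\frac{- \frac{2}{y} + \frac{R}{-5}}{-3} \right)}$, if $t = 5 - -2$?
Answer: $- \frac{343}{20} \approx -17.15$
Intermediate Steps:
$t = 7$ ($t = 5 + 2 = 7$)
$y = 40$ ($y = \left(-9\right) \left(-5\right) - 5 = 45 - 5 = 40$)
$S{\left(Y \right)} = 7 Y$
$- 7 S{\left(\frac{- \frac{2}{y} + \frac{R}{-5}}{-3} \right)} = - 7 \cdot 7 \frac{- \frac{2}{40} + \frac{5}{-5}}{-3} = - 7 \cdot 7 \left(\left(-2\right) \frac{1}{40} + 5 \left(- \frac{1}{5}\right)\right) \left(- \frac{1}{3}\right) = - 7 \cdot 7 \left(- \frac{1}{20} - 1\right) \left(- \frac{1}{3}\right) = - 7 \cdot 7 \left(\left(- \frac{21}{20}\right) \left(- \frac{1}{3}\right)\right) = - 7 \cdot 7 \cdot \frac{7}{20} = \left(-7\right) \frac{49}{20} = - \frac{343}{20}$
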